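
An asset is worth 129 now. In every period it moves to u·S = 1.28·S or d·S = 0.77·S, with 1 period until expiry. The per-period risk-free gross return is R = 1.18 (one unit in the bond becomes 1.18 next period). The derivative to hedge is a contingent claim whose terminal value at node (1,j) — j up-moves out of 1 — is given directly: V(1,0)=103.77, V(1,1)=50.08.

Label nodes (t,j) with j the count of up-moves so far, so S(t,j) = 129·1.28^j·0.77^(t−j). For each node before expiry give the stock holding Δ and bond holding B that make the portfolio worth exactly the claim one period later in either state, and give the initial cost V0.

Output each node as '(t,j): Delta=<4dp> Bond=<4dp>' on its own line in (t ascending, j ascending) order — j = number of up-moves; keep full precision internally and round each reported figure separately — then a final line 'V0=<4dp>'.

(0,0): Delta=-0.8161 Bond=156.6368
V0=51.3622

Risk-neutral probability p* = (R−d)/(u−d) = (1.18−0.77)/(1.28−0.77) = 0.8039.
Terminal payoffs: V(1,0)=103.7700, V(1,1)=50.0800
Node (0,0) S=129.0000: V=(p*·50.0800+(1−p*)·103.7700)/1.18=51.3622; Δ=(50.0800−103.7700)/(165.1200−99.3300)=-0.8161; B=V−Δ·S=156.6368
Each (Δ,B) replicates both successor values, so the strategy is self-financing and V0 is arbitrage-free.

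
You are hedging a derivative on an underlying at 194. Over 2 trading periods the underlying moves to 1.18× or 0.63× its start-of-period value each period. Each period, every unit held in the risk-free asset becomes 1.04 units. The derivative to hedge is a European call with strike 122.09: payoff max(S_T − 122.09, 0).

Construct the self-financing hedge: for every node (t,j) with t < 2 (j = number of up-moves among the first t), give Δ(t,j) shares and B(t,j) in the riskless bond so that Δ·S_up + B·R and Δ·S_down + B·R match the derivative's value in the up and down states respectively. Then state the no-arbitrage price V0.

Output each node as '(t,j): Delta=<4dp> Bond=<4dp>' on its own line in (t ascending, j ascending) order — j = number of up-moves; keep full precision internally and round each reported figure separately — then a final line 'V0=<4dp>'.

(0,0): Delta=0.8966 Bond=-90.1118
(1,0): Delta=0.3292 Bond=-24.3735
(1,1): Delta=1.0000 Bond=-117.3942
V0=83.8221

No-arbitrage ⇒ martingale measure with p* = (R−d)/(u−d) = 0.7455.
Terminal values V(2,·): V(2,0)=0.0000, V(2,1)=22.1296, V(2,2)=148.0356
Node (1,0) S=122.2200: V=(p*·22.1296+(1−p*)·0.0000)/1.04=15.8621; Δ=(22.1296−0.0000)/(144.2196−76.9986)=0.3292; B=V−Δ·S=-24.3735
Node (1,1) S=228.9200: V=(p*·148.0356+(1−p*)·22.1296)/1.04=111.5258; Δ=(148.0356−22.1296)/(270.1256−144.2196)=1.0000; B=V−Δ·S=-117.3942
Node (0,0) S=194.0000: V=(p*·111.5258+(1−p*)·15.8621)/1.04=83.8221; Δ=(111.5258−15.8621)/(228.9200−122.2200)=0.8966; B=V−Δ·S=-90.1118
Root portfolio cost Δ·194+B reproduces V0=83.8221.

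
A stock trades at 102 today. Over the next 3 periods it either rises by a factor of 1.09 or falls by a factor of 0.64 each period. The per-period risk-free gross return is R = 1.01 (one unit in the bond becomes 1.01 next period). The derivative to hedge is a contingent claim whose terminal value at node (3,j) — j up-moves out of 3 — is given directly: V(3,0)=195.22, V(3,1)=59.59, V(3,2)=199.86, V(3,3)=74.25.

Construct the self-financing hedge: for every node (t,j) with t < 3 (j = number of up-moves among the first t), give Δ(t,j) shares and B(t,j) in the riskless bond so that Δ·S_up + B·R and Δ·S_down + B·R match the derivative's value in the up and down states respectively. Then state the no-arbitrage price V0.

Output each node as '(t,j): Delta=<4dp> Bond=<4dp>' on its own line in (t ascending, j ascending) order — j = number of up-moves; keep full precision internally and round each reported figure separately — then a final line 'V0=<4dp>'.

Under the risk-neutral measure, an up-move has probability p* = (R−d)/(u−d) = 0.8222 and values discount at R = 1.01.
Payoff layer (t=3): V(3,0)=195.2200, V(3,1)=59.5900, V(3,2)=199.8600, V(3,3)=74.2500
Node (2,0) S=41.7792: V=(p*·59.5900+(1−p*)·195.2200)/1.01=82.8733; Δ=(59.5900−195.2200)/(45.5393−26.7387)=-7.2141; B=V−Δ·S=384.2733
Node (2,1) S=71.1552: V=(p*·199.8600+(1−p*)·59.5900)/1.01=173.1912; Δ=(199.8600−59.5900)/(77.5592−45.5393)=4.3807; B=V−Δ·S=-138.5199
Node (2,2) S=121.1862: V=(p*·74.2500+(1−p*)·199.8600)/1.01=95.6244; Δ=(74.2500−199.8600)/(132.0930−77.5592)=-2.3033; B=V−Δ·S=374.7578
Node (1,0) S=65.2800: V=(p*·173.1912+(1−p*)·82.8733)/1.01=155.5789; Δ=(173.1912−82.8733)/(71.1552−41.7792)=3.0745; B=V−Δ·S=-45.1276
Node (1,1) S=111.1800: V=(p*·95.6244+(1−p*)·173.1912)/1.01=108.3308; Δ=(95.6244−173.1912)/(121.1862−71.1552)=-1.5504; B=V−Δ·S=280.7014
Node (0,0) S=102.0000: V=(p*·108.3308+(1−p*)·155.5789)/1.01=115.5747; Δ=(108.3308−155.5789)/(111.1800−65.2800)=-1.0294; B=V−Δ·S=220.5705
Each (Δ,B) replicates both successor values, so the strategy is self-financing and V0 is arbitrage-free.

(0,0): Delta=-1.0294 Bond=220.5705
(1,0): Delta=3.0745 Bond=-45.1276
(1,1): Delta=-1.5504 Bond=280.7014
(2,0): Delta=-7.2141 Bond=384.2733
(2,1): Delta=4.3807 Bond=-138.5199
(2,2): Delta=-2.3033 Bond=374.7578
V0=115.5747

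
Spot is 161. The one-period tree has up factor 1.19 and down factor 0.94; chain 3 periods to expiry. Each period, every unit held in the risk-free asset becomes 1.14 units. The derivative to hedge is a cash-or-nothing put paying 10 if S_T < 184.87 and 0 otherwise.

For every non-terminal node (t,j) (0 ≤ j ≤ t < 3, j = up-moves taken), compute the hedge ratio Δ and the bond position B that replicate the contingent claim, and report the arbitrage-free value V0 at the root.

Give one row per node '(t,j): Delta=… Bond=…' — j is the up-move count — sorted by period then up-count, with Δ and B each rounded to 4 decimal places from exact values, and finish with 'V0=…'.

The replicating-portfolio and risk-neutral prices coincide; use p* = (1.14−0.94)/(1.19−0.94) = 0.8000 for the latter.
At expiry t=3: V(3,0)=10.0000, V(3,1)=10.0000, V(3,2)=0.0000, V(3,3)=0.0000
(2,0): S=142.2596. Δ = (V_up−V_dn)/(S_up−S_dn) = (10.0000−10.0000)/(169.2889−133.7240) = 0.0000. V = [p*·10.0000 + (1−p*)·10.0000]/1.14 = 8.7719. B = V − Δ·S = 8.7719.
(2,1): S=180.0946. Δ = (V_up−V_dn)/(S_up−S_dn) = (0.0000−10.0000)/(214.3126−169.2889) = -0.2221. V = [p*·0.0000 + (1−p*)·10.0000]/1.14 = 1.7544. B = V − Δ·S = 41.7544.
(2,2): S=227.9921. Δ = (V_up−V_dn)/(S_up−S_dn) = (0.0000−0.0000)/(271.3106−214.3126) = 0.0000. V = [p*·0.0000 + (1−p*)·0.0000]/1.14 = 0.0000. B = V − Δ·S = 0.0000.
(1,0): S=151.3400. Δ = (V_up−V_dn)/(S_up−S_dn) = (1.7544−8.7719)/(180.0946−142.2596) = -0.1855. V = [p*·1.7544 + (1−p*)·8.7719]/1.14 = 2.7701. B = V − Δ·S = 30.8403.
(1,1): S=191.5900. Δ = (V_up−V_dn)/(S_up−S_dn) = (0.0000−1.7544)/(227.9921−180.0946) = -0.0366. V = [p*·0.0000 + (1−p*)·1.7544]/1.14 = 0.3078. B = V − Δ·S = 7.3253.
(0,0): S=161.0000. Δ = (V_up−V_dn)/(S_up−S_dn) = (0.3078−2.7701)/(191.5900−151.3400) = -0.0612. V = [p*·0.3078 + (1−p*)·2.7701]/1.14 = 0.7020. B = V − Δ·S = 10.5512.
Root portfolio cost Δ·161+B reproduces V0=0.7020.

(0,0): Delta=-0.0612 Bond=10.5512
(1,0): Delta=-0.1855 Bond=30.8403
(1,1): Delta=-0.0366 Bond=7.3253
(2,0): Delta=0.0000 Bond=8.7719
(2,1): Delta=-0.2221 Bond=41.7544
(2,2): Delta=0.0000 Bond=0.0000
V0=0.7020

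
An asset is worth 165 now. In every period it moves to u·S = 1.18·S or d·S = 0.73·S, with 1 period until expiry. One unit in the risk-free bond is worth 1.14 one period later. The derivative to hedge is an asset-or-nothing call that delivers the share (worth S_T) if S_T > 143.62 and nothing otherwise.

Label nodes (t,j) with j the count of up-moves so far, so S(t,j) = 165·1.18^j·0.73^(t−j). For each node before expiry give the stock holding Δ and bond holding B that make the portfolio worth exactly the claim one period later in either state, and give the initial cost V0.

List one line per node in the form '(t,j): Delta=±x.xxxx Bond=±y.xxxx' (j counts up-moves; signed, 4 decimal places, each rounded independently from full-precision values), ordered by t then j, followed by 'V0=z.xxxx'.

Since d<R<u, set p* = (R−d)/(u−d) = 0.9111; price each node as the discounted p*-expectation of its children.
Terminal values V(1,·): V(1,0)=0.0000, V(1,1)=194.7000
Node (0,0) S=165.0000: V=(p*·194.7000+(1−p*)·0.0000)/1.14=155.6082; Δ=(194.7000−0.0000)/(194.7000−120.4500)=2.6222; B=V−Δ·S=-277.0585
The time-0 hedge costs 155.6082, which is the no-arbitrage price.

(0,0): Delta=2.6222 Bond=-277.0585
V0=155.6082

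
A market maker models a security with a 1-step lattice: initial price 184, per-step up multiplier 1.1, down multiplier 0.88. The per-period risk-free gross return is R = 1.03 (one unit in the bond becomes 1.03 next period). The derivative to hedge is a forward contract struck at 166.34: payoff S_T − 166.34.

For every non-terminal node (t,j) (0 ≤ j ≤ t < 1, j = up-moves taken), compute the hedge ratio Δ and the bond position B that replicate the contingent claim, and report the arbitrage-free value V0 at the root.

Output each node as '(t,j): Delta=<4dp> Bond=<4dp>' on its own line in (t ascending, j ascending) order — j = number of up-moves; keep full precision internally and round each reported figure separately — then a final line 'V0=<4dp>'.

The replicating-portfolio and risk-neutral prices coincide; use p* = (1.03−0.88)/(1.1−0.88) = 0.6818 for the latter.
Terminal payoffs: V(1,0)=-4.4200, V(1,1)=36.0600
(0,0): S=184.0000. Δ = (V_up−V_dn)/(S_up−S_dn) = (36.0600−-4.4200)/(202.4000−161.9200) = 1.0000. V = [p*·36.0600 + (1−p*)·-4.4200]/1.03 = 22.5049. B = V − Δ·S = -161.4951.
Root portfolio cost Δ·184+B reproduces V0=22.5049.

(0,0): Delta=1.0000 Bond=-161.4951
V0=22.5049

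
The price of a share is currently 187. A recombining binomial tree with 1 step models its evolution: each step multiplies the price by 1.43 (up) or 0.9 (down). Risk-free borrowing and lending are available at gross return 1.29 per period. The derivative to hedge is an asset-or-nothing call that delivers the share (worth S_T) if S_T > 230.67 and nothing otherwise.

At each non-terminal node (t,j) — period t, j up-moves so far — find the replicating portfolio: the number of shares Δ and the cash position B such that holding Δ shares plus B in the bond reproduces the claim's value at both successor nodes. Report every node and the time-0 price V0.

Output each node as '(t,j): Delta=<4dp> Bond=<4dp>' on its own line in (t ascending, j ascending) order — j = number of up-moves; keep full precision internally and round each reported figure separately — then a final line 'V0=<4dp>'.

(0,0): Delta=2.6981 Bond=-352.0097
V0=152.5375

The replicating-portfolio and risk-neutral prices coincide; use p* = (1.29−0.9)/(1.43−0.9) = 0.7358 for the latter.
Terminal values V(1,·): V(1,0)=0.0000, V(1,1)=267.4100
(0,0): S=187.0000. Δ = (V_up−V_dn)/(S_up−S_dn) = (267.4100−0.0000)/(267.4100−168.3000) = 2.6981. V = [p*·267.4100 + (1−p*)·0.0000]/1.29 = 152.5375. B = V − Δ·S = -352.0097.
Self-financing check: at every node Δ·S+B equals the discounted successor values.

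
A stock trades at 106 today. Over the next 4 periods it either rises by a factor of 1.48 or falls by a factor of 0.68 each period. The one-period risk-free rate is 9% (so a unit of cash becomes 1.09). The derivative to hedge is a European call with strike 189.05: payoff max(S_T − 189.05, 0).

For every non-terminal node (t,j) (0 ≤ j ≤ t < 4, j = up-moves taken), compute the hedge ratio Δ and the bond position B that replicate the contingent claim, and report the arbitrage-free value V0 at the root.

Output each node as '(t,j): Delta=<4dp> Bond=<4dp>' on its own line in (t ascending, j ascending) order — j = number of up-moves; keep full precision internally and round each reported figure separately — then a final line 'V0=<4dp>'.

No-arbitrage ⇒ martingale measure with p* = (R−d)/(u−d) = 0.5125.
Payoff layer (t=4): V(4,0)=0.0000, V(4,1)=0.0000, V(4,2)=0.0000, V(4,3)=44.6184, V(4,4)=319.5223
(3,0): S=33.3298. Δ = (V_up−V_dn)/(S_up−S_dn) = (0.0000−0.0000)/(49.3281−22.6643) = 0.0000. V = [p*·0.0000 + (1−p*)·0.0000]/1.09 = 0.0000. B = V − Δ·S = 0.0000.
(3,1): S=72.5413. Δ = (V_up−V_dn)/(S_up−S_dn) = (0.0000−0.0000)/(107.3611−49.3281) = 0.0000. V = [p*·0.0000 + (1−p*)·0.0000]/1.09 = 0.0000. B = V − Δ·S = 0.0000.
(3,2): S=157.8840. Δ = (V_up−V_dn)/(S_up−S_dn) = (44.6184−0.0000)/(233.6684−107.3611) = 0.3533. V = [p*·44.6184 + (1−p*)·0.0000]/1.09 = 20.9788. B = V − Δ·S = -34.7941.
(3,3): S=343.6300. Δ = (V_up−V_dn)/(S_up−S_dn) = (319.5223−44.6184)/(508.5723−233.6684) = 1.0000. V = [p*·319.5223 + (1−p*)·44.6184]/1.09 = 170.1896. B = V − Δ·S = -173.4404.
(2,0): S=49.0144. Δ = (V_up−V_dn)/(S_up−S_dn) = (0.0000−0.0000)/(72.5413−33.3298) = 0.0000. V = [p*·0.0000 + (1−p*)·0.0000]/1.09 = 0.0000. B = V − Δ·S = 0.0000.
(2,1): S=106.6784. Δ = (V_up−V_dn)/(S_up−S_dn) = (20.9788−0.0000)/(157.8840−72.5413) = 0.2458. V = [p*·20.9788 + (1−p*)·0.0000]/1.09 = 9.8639. B = V − Δ·S = -16.3596.
(2,2): S=232.1824. Δ = (V_up−V_dn)/(S_up−S_dn) = (170.1896−20.9788)/(343.6300−157.8840) = 0.8033. V = [p*·170.1896 + (1−p*)·20.9788]/1.09 = 89.4031. B = V − Δ·S = -97.1104.
(1,0): S=72.0800. Δ = (V_up−V_dn)/(S_up−S_dn) = (9.8639−0.0000)/(106.6784−49.0144) = 0.1711. V = [p*·9.8639 + (1−p*)·0.0000]/1.09 = 4.6378. B = V − Δ·S = -7.6920.
(1,1): S=156.8800. Δ = (V_up−V_dn)/(S_up−S_dn) = (89.4031−9.8639)/(232.1824−106.6784) = 0.6338. V = [p*·89.4031 + (1−p*)·9.8639]/1.09 = 46.4474. B = V − Δ·S = -52.9765.
(0,0): S=106.0000. Δ = (V_up−V_dn)/(S_up−S_dn) = (46.4474−4.6378)/(156.8800−72.0800) = 0.4930. V = [p*·46.4474 + (1−p*)·4.6378]/1.09 = 23.9131. B = V − Δ·S = -28.3489.
The time-0 hedge costs 23.9131, which is the no-arbitrage price.

(0,0): Delta=0.4930 Bond=-28.3489
(1,0): Delta=0.1711 Bond=-7.6920
(1,1): Delta=0.6338 Bond=-52.9765
(2,0): Delta=0.0000 Bond=0.0000
(2,1): Delta=0.2458 Bond=-16.3596
(2,2): Delta=0.8033 Bond=-97.1104
(3,0): Delta=0.0000 Bond=0.0000
(3,1): Delta=0.0000 Bond=0.0000
(3,2): Delta=0.3533 Bond=-34.7941
(3,3): Delta=1.0000 Bond=-173.4404
V0=23.9131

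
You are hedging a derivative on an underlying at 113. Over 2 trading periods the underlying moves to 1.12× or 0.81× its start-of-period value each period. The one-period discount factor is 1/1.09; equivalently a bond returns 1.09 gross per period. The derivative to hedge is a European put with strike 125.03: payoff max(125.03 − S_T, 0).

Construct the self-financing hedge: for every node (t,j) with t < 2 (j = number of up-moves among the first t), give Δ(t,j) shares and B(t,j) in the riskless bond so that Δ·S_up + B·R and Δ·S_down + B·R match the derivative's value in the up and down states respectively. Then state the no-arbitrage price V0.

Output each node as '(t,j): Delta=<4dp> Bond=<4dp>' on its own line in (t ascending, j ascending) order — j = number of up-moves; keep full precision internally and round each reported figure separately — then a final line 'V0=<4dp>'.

Since d<R<u, set p* = (R−d)/(u−d) = 0.9032; price each node as the discounted p*-expectation of its children.
Terminal payoffs: V(2,0)=50.8907, V(2,1)=22.5164, V(2,2)=0.0000
Node (1,0) S=91.5300: V=(p*·22.5164+(1−p*)·50.8907)/1.09=23.1764; Δ=(22.5164−50.8907)/(102.5136−74.1393)=-1.0000; B=V−Δ·S=114.7064
Node (1,1) S=126.5600: V=(p*·0.0000+(1−p*)·22.5164)/1.09=1.9991; Δ=(0.0000−22.5164)/(141.7472−102.5136)=-0.5739; B=V−Δ·S=74.6326
Node (0,0) S=113.0000: V=(p*·1.9991+(1−p*)·23.1764)/1.09=3.7142; Δ=(1.9991−23.1764)/(126.5600−91.5300)=-0.6045; B=V−Δ·S=72.0282
Root portfolio cost Δ·113+B reproduces V0=3.7142.

(0,0): Delta=-0.6045 Bond=72.0282
(1,0): Delta=-1.0000 Bond=114.7064
(1,1): Delta=-0.5739 Bond=74.6326
V0=3.7142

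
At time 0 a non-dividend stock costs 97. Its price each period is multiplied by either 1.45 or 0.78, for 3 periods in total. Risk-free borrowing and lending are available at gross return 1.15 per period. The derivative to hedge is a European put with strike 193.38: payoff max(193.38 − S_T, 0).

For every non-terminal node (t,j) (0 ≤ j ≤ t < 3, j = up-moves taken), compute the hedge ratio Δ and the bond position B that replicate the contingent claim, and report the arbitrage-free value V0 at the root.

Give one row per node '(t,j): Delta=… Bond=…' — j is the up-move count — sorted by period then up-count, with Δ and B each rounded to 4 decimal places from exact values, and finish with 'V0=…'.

(0,0): Delta=-0.6369 Bond=103.2608
(1,0): Delta=-1.0000 Bond=146.2231
(1,1): Delta=-0.4785 Bond=96.4743
(2,0): Delta=-1.0000 Bond=168.1565
(2,1): Delta=-1.0000 Bond=168.1565
(2,2): Delta=-0.2511 Bond=64.5581
V0=41.4828

The replicating-portfolio and risk-neutral prices coincide; use p* = (1.15−0.78)/(1.45−0.78) = 0.5522 for the latter.
Payoff layer (t=3): V(3,0)=147.3485, V(3,1)=107.8085, V(3,2)=34.3048, V(3,3)=0.0000
  t=2,j=0: stock 59.0148 → up 85.5715 (V=107.8085), down 46.0315 (V=147.3485). Price 109.1417; hedge Δ=-1.0000, bond B=168.1565.
  t=2,j=1: stock 109.7070 → up 159.0752 (V=34.3048), down 85.5715 (V=107.8085). Price 58.4495; hedge Δ=-1.0000, bond B=168.1565.
  t=2,j=2: stock 203.9425 → up 295.7166 (V=0.0000), down 159.0752 (V=34.3048). Price 13.3569; hedge Δ=-0.2511, bond B=64.5581.
  t=1,j=0: stock 75.6600 → up 109.7070 (V=58.4495), down 59.0148 (V=109.1417). Price 70.5631; hedge Δ=-1.0000, bond B=146.2231.
  t=1,j=1: stock 140.6500 → up 203.9425 (V=13.3569), down 109.7070 (V=58.4495). Price 29.1718; hedge Δ=-0.4785, bond B=96.4743.
  t=0,j=0: stock 97.0000 → up 140.6500 (V=29.1718), down 75.6600 (V=70.5631). Price 41.4828; hedge Δ=-0.6369, bond B=103.2608.
Self-financing check: at every node Δ·S+B equals the discounted successor values.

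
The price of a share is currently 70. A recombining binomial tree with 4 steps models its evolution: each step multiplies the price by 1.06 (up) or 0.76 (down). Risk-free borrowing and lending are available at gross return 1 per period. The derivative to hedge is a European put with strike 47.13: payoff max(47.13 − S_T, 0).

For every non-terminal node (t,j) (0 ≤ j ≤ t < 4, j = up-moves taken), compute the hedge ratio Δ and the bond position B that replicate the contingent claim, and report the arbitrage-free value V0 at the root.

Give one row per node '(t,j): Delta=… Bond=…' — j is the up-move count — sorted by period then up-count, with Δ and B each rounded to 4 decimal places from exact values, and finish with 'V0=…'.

(0,0): Delta=-0.0934 Bond=7.2089
(1,0): Delta=-0.3491 Bond=20.8124
(1,1): Delta=-0.0476 Bond=3.8080
(2,0): Delta=-1.0000 Bond=47.1300
(2,1): Delta=-0.2324 Bond=14.2330
(2,2): Delta=-0.0144 Bond=1.2018
(3,0): Delta=-1.0000 Bond=47.1300
(3,1): Delta=-1.0000 Bond=47.1300
(3,2): Delta=-0.0948 Bond=6.0088
(3,3): Delta=0.0000 Bond=0.0000
V0=0.6719

The replicating-portfolio and risk-neutral prices coincide; use p* = (1−0.76)/(1.06−0.76) = 0.8000 for the latter.
At expiry t=4: V(4,0)=23.7765, V(4,1)=14.5580, V(4,2)=1.7006, V(4,3)=0.0000, V(4,4)=0.0000
  t=3,j=0: stock 30.7283 → up 32.5720 (V=14.5580), down 23.3535 (V=23.7765). Price 16.4017; hedge Δ=-1.0000, bond B=47.1300.
  t=3,j=1: stock 42.8579 → up 45.4294 (V=1.7006), down 32.5720 (V=14.5580). Price 4.2721; hedge Δ=-1.0000, bond B=47.1300.
  t=3,j=2: stock 59.7755 → up 63.3621 (V=0.0000), down 45.4294 (V=1.7006). Price 0.3401; hedge Δ=-0.0948, bond B=6.0088.
  t=3,j=3: stock 83.3711 → up 88.3734 (V=0.0000), down 63.3621 (V=0.0000). Price 0.0000; hedge Δ=0.0000, bond B=0.0000.
  t=2,j=0: stock 40.4320 → up 42.8579 (V=4.2721), down 30.7283 (V=16.4017). Price 6.6980; hedge Δ=-1.0000, bond B=47.1300.
  t=2,j=1: stock 56.3920 → up 59.7755 (V=0.3401), down 42.8579 (V=4.2721). Price 1.1265; hedge Δ=-0.2324, bond B=14.2330.
  t=2,j=2: stock 78.6520 → up 83.3711 (V=0.0000), down 59.7755 (V=0.3401). Price 0.0680; hedge Δ=-0.0144, bond B=1.2018.
  t=1,j=0: stock 53.2000 → up 56.3920 (V=1.1265), down 40.4320 (V=6.6980). Price 2.2408; hedge Δ=-0.3491, bond B=20.8124.
  t=1,j=1: stock 74.2000 → up 78.6520 (V=0.0680), down 56.3920 (V=1.1265). Price 0.2797; hedge Δ=-0.0476, bond B=3.8080.
  t=0,j=0: stock 70.0000 → up 74.2000 (V=0.2797), down 53.2000 (V=2.2408). Price 0.6719; hedge Δ=-0.0934, bond B=7.2089.
Check: Δ(0,0)·S0 + B(0,0) = 0.6719 = V0.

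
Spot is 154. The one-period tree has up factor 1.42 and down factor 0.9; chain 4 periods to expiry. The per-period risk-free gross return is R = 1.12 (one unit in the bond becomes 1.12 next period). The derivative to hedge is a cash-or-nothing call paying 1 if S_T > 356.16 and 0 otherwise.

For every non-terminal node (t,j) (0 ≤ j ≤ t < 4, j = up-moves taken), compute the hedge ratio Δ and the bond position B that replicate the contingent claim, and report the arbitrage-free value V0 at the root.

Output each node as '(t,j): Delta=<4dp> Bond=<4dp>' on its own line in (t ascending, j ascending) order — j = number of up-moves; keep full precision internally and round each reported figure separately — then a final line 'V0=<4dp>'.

Risk-neutral probability p* = (R−d)/(u−d) = (1.12−0.9)/(1.42−0.9) = 0.4231.
At expiry t=4: V(4,0)=0.0000, V(4,1)=0.0000, V(4,2)=0.0000, V(4,3)=1.0000, V(4,4)=1.0000
  t=3,j=0: stock 112.2660 → up 159.4177 (V=0.0000), down 101.0394 (V=0.0000). Price 0.0000; hedge Δ=0.0000, bond B=0.0000.
  t=3,j=1: stock 177.1308 → up 251.5257 (V=0.0000), down 159.4177 (V=0.0000). Price 0.0000; hedge Δ=0.0000, bond B=0.0000.
  t=3,j=2: stock 279.4730 → up 396.8517 (V=1.0000), down 251.5257 (V=0.0000). Price 0.3777; hedge Δ=0.0069, bond B=-1.5453.
  t=3,j=3: stock 440.9464 → up 626.1438 (V=1.0000), down 396.8517 (V=1.0000). Price 0.8929; hedge Δ=0.0000, bond B=0.8929.
  t=2,j=0: stock 124.7400 → up 177.1308 (V=0.0000), down 112.2660 (V=0.0000). Price 0.0000; hedge Δ=0.0000, bond B=0.0000.
  t=2,j=1: stock 196.8120 → up 279.4730 (V=0.3777), down 177.1308 (V=0.0000). Price 0.1427; hedge Δ=0.0037, bond B=-0.5837.
  t=2,j=2: stock 310.5256 → up 440.9464 (V=0.8929), down 279.4730 (V=0.3777). Price 0.5319; hedge Δ=0.0032, bond B=-0.4587.
  t=1,j=0: stock 138.6000 → up 196.8120 (V=0.1427), down 124.7400 (V=0.0000). Price 0.0539; hedge Δ=0.0020, bond B=-0.2205.
  t=1,j=1: stock 218.6800 → up 310.5256 (V=0.5319), down 196.8120 (V=0.1427). Price 0.2744; hedge Δ=0.0034, bond B=-0.4740.
  t=0,j=0: stock 154.0000 → up 218.6800 (V=0.2744), down 138.6000 (V=0.0539). Price 0.1314; hedge Δ=0.0028, bond B=-0.2926.
Root portfolio cost Δ·154+B reproduces V0=0.1314.

(0,0): Delta=0.0028 Bond=-0.2926
(1,0): Delta=0.0020 Bond=-0.2205
(1,1): Delta=0.0034 Bond=-0.4740
(2,0): Delta=0.0000 Bond=0.0000
(2,1): Delta=0.0037 Bond=-0.5837
(2,2): Delta=0.0032 Bond=-0.4587
(3,0): Delta=0.0000 Bond=0.0000
(3,1): Delta=0.0000 Bond=0.0000
(3,2): Delta=0.0069 Bond=-1.5453
(3,3): Delta=0.0000 Bond=0.8929
V0=0.1314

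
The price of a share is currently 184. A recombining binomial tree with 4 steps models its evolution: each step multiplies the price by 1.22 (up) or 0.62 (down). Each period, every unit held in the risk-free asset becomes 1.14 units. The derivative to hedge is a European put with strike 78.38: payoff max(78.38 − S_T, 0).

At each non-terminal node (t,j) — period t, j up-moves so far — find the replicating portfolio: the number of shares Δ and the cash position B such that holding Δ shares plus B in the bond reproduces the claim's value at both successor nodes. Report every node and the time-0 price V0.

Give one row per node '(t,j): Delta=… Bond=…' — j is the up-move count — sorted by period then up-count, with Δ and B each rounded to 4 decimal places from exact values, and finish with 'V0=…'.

Risk-neutral probability p* = (R−d)/(u−d) = (1.14−0.62)/(1.22−0.62) = 0.8667.
Payoff layer (t=4): V(4,0)=51.1915, V(4,1)=24.8801, V(4,2)=0.0000, V(4,3)=0.0000, V(4,4)=0.0000
(3,0): S=43.8524. Δ = (V_up−V_dn)/(S_up−S_dn) = (24.8801−51.1915)/(53.4999−27.1885) = -1.0000. V = [p*·24.8801 + (1−p*)·51.1915]/1.14 = 24.9020. B = V − Δ·S = 68.7544.
(3,1): S=86.2901. Δ = (V_up−V_dn)/(S_up−S_dn) = (0.0000−24.8801)/(105.2739−53.4999) = -0.4806. V = [p*·0.0000 + (1−p*)·24.8801]/1.14 = 2.9100. B = V − Δ·S = 44.3768.
(3,2): S=169.7967. Δ = (V_up−V_dn)/(S_up−S_dn) = (0.0000−0.0000)/(207.1519−105.2739) = 0.0000. V = [p*·0.0000 + (1−p*)·0.0000]/1.14 = 0.0000. B = V − Δ·S = 0.0000.
(3,3): S=334.1160. Δ = (V_up−V_dn)/(S_up−S_dn) = (0.0000−0.0000)/(407.6216−207.1519) = 0.0000. V = [p*·0.0000 + (1−p*)·0.0000]/1.14 = 0.0000. B = V − Δ·S = 0.0000.
(2,0): S=70.7296. Δ = (V_up−V_dn)/(S_up−S_dn) = (2.9100−24.9020)/(86.2901−43.8524) = -0.5182. V = [p*·2.9100 + (1−p*)·24.9020]/1.14 = 5.1248. B = V − Δ·S = 41.7782.
(2,1): S=139.1776. Δ = (V_up−V_dn)/(S_up−S_dn) = (0.0000−2.9100)/(169.7967−86.2901) = -0.0348. V = [p*·0.0000 + (1−p*)·2.9100]/1.14 = 0.3403. B = V − Δ·S = 5.1903.
(2,2): S=273.8656. Δ = (V_up−V_dn)/(S_up−S_dn) = (0.0000−0.0000)/(334.1160−169.7967) = 0.0000. V = [p*·0.0000 + (1−p*)·0.0000]/1.14 = 0.0000. B = V − Δ·S = 0.0000.
(1,0): S=114.0800. Δ = (V_up−V_dn)/(S_up−S_dn) = (0.3403−5.1248)/(139.1776−70.7296) = -0.0699. V = [p*·0.3403 + (1−p*)·5.1248]/1.14 = 0.8581. B = V − Δ·S = 8.8322.
(1,1): S=224.4800. Δ = (V_up−V_dn)/(S_up−S_dn) = (0.0000−0.3403)/(273.8656−139.1776) = -0.0025. V = [p*·0.0000 + (1−p*)·0.3403]/1.14 = 0.0398. B = V − Δ·S = 0.6070.
(0,0): S=184.0000. Δ = (V_up−V_dn)/(S_up−S_dn) = (0.0398−0.8581)/(224.4800−114.0800) = -0.0074. V = [p*·0.0398 + (1−p*)·0.8581]/1.14 = 0.1306. B = V − Δ·S = 1.4945.
Root portfolio cost Δ·184+B reproduces V0=0.1306.

(0,0): Delta=-0.0074 Bond=1.4945
(1,0): Delta=-0.0699 Bond=8.8322
(1,1): Delta=-0.0025 Bond=0.6070
(2,0): Delta=-0.5182 Bond=41.7782
(2,1): Delta=-0.0348 Bond=5.1903
(2,2): Delta=0.0000 Bond=0.0000
(3,0): Delta=-1.0000 Bond=68.7544
(3,1): Delta=-0.4806 Bond=44.3768
(3,2): Delta=0.0000 Bond=0.0000
(3,3): Delta=0.0000 Bond=0.0000
V0=0.1306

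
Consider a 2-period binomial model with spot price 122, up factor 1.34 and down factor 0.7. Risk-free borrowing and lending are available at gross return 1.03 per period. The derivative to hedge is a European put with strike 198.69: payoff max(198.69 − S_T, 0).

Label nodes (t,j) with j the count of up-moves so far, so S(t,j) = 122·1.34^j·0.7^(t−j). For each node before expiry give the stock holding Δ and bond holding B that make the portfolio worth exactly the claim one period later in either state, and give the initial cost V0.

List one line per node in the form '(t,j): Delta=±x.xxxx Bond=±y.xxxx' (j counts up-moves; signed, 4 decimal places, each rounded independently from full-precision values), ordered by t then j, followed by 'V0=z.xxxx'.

(0,0): Delta=-0.8694 Bond=176.4542
(1,0): Delta=-1.0000 Bond=192.9029
(1,1): Delta=-0.8053 Bond=171.2687
V0=70.3901

No-arbitrage ⇒ martingale measure with p* = (R−d)/(u−d) = 0.5156.
Terminal values V(2,·): V(2,0)=138.9100, V(2,1)=84.2540, V(2,2)=0.0000
(1,0): S=85.4000. Δ = (V_up−V_dn)/(S_up−S_dn) = (84.2540−138.9100)/(114.4360−59.7800) = -1.0000. V = [p*·84.2540 + (1−p*)·138.9100]/1.03 = 107.5029. B = V − Δ·S = 192.9029.
(1,1): S=163.4800. Δ = (V_up−V_dn)/(S_up−S_dn) = (0.0000−84.2540)/(219.0632−114.4360) = -0.8053. V = [p*·0.0000 + (1−p*)·84.2540]/1.03 = 39.6219. B = V − Δ·S = 171.2687.
(0,0): S=122.0000. Δ = (V_up−V_dn)/(S_up−S_dn) = (39.6219−107.5029)/(163.4800−85.4000) = -0.8694. V = [p*·39.6219 + (1−p*)·107.5029]/1.03 = 70.3901. B = V − Δ·S = 176.4542.
Check: Δ(0,0)·S0 + B(0,0) = 70.3901 = V0.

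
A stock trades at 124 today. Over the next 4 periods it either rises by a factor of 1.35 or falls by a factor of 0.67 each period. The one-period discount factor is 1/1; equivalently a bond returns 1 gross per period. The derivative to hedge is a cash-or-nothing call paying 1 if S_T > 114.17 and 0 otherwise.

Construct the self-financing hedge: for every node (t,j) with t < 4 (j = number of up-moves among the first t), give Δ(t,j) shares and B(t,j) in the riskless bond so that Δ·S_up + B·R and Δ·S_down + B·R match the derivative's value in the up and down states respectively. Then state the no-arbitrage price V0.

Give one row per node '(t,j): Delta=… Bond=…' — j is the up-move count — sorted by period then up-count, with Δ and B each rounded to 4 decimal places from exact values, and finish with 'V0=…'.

Risk-neutral probability p* = (R−d)/(u−d) = (1−0.67)/(1.35−0.67) = 0.4853.
At expiry t=4: V(4,0)=0.0000, V(4,1)=0.0000, V(4,2)=0.0000, V(4,3)=1.0000, V(4,4)=1.0000
  t=3,j=0: stock 37.2946 → up 50.3477 (V=0.0000), down 24.9874 (V=0.0000). Price 0.0000; hedge Δ=0.0000, bond B=0.0000.
  t=3,j=1: stock 75.1459 → up 101.4469 (V=0.0000), down 50.3477 (V=0.0000). Price 0.0000; hedge Δ=0.0000, bond B=0.0000.
  t=3,j=2: stock 151.4133 → up 204.4080 (V=1.0000), down 101.4469 (V=0.0000). Price 0.4853; hedge Δ=0.0097, bond B=-0.9853.
  t=3,j=3: stock 305.0865 → up 411.8668 (V=1.0000), down 204.4080 (V=1.0000). Price 1.0000; hedge Δ=0.0000, bond B=1.0000.
  t=2,j=0: stock 55.6636 → up 75.1459 (V=0.0000), down 37.2946 (V=0.0000). Price 0.0000; hedge Δ=0.0000, bond B=0.0000.
  t=2,j=1: stock 112.1580 → up 151.4133 (V=0.4853), down 75.1459 (V=0.0000). Price 0.2355; hedge Δ=0.0064, bond B=-0.4782.
  t=2,j=2: stock 225.9900 → up 305.0865 (V=1.0000), down 151.4133 (V=0.4853). Price 0.7351; hedge Δ=0.0033, bond B=-0.0218.
  t=1,j=0: stock 83.0800 → up 112.1580 (V=0.2355), down 55.6636 (V=0.0000). Price 0.1143; hedge Δ=0.0042, bond B=-0.2320.
  t=1,j=1: stock 167.4000 → up 225.9900 (V=0.7351), down 112.1580 (V=0.2355). Price 0.4779; hedge Δ=0.0044, bond B=-0.2567.
  t=0,j=0: stock 124.0000 → up 167.4000 (V=0.4779), down 83.0800 (V=0.1143). Price 0.2908; hedge Δ=0.0043, bond B=-0.2440.
Self-financing check: at every node Δ·S+B equals the discounted successor values.

(0,0): Delta=0.0043 Bond=-0.2440
(1,0): Delta=0.0042 Bond=-0.2320
(1,1): Delta=0.0044 Bond=-0.2567
(2,0): Delta=0.0000 Bond=0.0000
(2,1): Delta=0.0064 Bond=-0.4782
(2,2): Delta=0.0033 Bond=-0.0218
(3,0): Delta=0.0000 Bond=0.0000
(3,1): Delta=0.0000 Bond=0.0000
(3,2): Delta=0.0097 Bond=-0.9853
(3,3): Delta=0.0000 Bond=1.0000
V0=0.2908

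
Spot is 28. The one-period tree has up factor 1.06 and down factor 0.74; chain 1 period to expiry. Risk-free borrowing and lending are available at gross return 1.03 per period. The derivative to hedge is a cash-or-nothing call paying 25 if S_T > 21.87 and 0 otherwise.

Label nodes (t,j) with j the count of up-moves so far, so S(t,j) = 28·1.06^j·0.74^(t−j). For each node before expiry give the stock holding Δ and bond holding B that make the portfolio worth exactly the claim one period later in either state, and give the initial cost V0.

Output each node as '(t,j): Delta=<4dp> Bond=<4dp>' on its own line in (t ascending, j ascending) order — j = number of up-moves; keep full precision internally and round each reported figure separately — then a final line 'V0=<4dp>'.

The replicating-portfolio and risk-neutral prices coincide; use p* = (1.03−0.74)/(1.06−0.74) = 0.9062 for the latter.
Terminal values V(1,·): V(1,0)=0.0000, V(1,1)=25.0000
(0,0): S=28.0000. Δ = (V_up−V_dn)/(S_up−S_dn) = (25.0000−0.0000)/(29.6800−20.7200) = 2.7902. V = [p*·25.0000 + (1−p*)·0.0000]/1.03 = 21.9964. B = V − Δ·S = -56.1286.
Root portfolio cost Δ·28+B reproduces V0=21.9964.

(0,0): Delta=2.7902 Bond=-56.1286
V0=21.9964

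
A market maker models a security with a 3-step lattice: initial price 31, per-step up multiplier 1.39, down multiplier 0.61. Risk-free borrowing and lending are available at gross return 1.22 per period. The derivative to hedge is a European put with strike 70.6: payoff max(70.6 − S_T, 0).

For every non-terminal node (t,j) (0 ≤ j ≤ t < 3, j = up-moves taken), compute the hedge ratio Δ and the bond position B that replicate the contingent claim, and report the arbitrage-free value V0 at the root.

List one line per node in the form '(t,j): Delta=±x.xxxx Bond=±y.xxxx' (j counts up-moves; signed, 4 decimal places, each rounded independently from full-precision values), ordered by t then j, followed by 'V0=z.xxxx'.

(0,0): Delta=-0.7850 Bond=35.5467
(1,0): Delta=-1.0000 Bond=47.4335
(1,1): Delta=-0.7587 Bond=42.2337
(2,0): Delta=-1.0000 Bond=57.8689
(2,1): Delta=-1.0000 Bond=57.8689
(2,2): Delta=-0.7291 Bond=49.7572
V0=11.2131

Under the risk-neutral measure, an up-move has probability p* = (R−d)/(u−d) = 0.7821 and values discount at R = 1.22.
Terminal payoffs: V(3,0)=63.5636, V(3,1)=54.5662, V(3,2)=34.0640, V(3,3)=0.0000
Node (2,0) S=11.5351: V=(p*·54.5662+(1−p*)·63.5636)/1.22=46.3338; Δ=(54.5662−63.5636)/(16.0338−7.0364)=-1.0000; B=V−Δ·S=57.8689
Node (2,1) S=26.2849: V=(p*·34.0640+(1−p*)·54.5662)/1.22=31.5840; Δ=(34.0640−54.5662)/(36.5360−16.0338)=-1.0000; B=V−Δ·S=57.8689
Node (2,2) S=59.8951: V=(p*·0.0000+(1−p*)·34.0640)/1.22=6.0854; Δ=(0.0000−34.0640)/(83.2542−36.5360)=-0.7291; B=V−Δ·S=49.7572
Node (1,0) S=18.9100: V=(p*·31.5840+(1−p*)·46.3338)/1.22=28.5235; Δ=(31.5840−46.3338)/(26.2849−11.5351)=-1.0000; B=V−Δ·S=47.4335
Node (1,1) S=43.0900: V=(p*·6.0854+(1−p*)·31.5840)/1.22=9.5433; Δ=(6.0854−31.5840)/(59.8951−26.2849)=-0.7587; B=V−Δ·S=42.2337
Node (0,0) S=31.0000: V=(p*·9.5433+(1−p*)·28.5235)/1.22=11.2131; Δ=(9.5433−28.5235)/(43.0900−18.9100)=-0.7850; B=V−Δ·S=35.5467
Root portfolio cost Δ·31+B reproduces V0=11.2131.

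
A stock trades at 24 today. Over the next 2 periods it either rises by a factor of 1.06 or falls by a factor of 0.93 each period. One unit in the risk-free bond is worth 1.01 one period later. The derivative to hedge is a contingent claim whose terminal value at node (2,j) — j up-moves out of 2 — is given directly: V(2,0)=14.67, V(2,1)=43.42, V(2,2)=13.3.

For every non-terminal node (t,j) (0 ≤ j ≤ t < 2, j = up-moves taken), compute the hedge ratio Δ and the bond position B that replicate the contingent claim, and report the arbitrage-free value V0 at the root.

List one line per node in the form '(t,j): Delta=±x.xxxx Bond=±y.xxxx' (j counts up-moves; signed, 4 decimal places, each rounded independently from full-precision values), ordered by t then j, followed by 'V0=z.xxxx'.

No-arbitrage ⇒ martingale measure with p* = (R−d)/(u−d) = 0.6154.
At expiry t=2: V(2,0)=14.6700, V(2,1)=43.4200, V(2,2)=13.3000
(1,0): S=22.3200. Δ = (V_up−V_dn)/(S_up−S_dn) = (43.4200−14.6700)/(23.6592−20.7576) = 9.9083. V = [p*·43.4200 + (1−p*)·14.6700]/1.01 = 32.0419. B = V − Δ·S = -189.1120.
(1,1): S=25.4400. Δ = (V_up−V_dn)/(S_up−S_dn) = (13.3000−43.4200)/(26.9664−23.6592) = -9.1074. V = [p*·13.3000 + (1−p*)·43.4200]/1.01 = 24.6382. B = V − Δ·S = 256.3305.
(0,0): S=24.0000. Δ = (V_up−V_dn)/(S_up−S_dn) = (24.6382−32.0419)/(25.4400−22.3200) = -2.3730. V = [p*·24.6382 + (1−p*)·32.0419]/1.01 = 27.2137. B = V − Δ·S = 84.1649.
Check: Δ(0,0)·S0 + B(0,0) = 27.2137 = V0.

(0,0): Delta=-2.3730 Bond=84.1649
(1,0): Delta=9.9083 Bond=-189.1120
(1,1): Delta=-9.1074 Bond=256.3305
V0=27.2137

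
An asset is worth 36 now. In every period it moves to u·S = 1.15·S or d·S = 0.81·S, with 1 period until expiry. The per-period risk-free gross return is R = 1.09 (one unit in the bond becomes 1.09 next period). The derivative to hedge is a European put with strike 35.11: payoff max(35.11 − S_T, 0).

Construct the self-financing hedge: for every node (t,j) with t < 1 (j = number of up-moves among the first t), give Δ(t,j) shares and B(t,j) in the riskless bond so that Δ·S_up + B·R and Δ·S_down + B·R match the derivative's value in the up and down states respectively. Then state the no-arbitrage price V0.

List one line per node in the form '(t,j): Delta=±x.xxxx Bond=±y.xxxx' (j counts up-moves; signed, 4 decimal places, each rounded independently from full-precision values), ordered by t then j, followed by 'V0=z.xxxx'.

Since d<R<u, set p* = (R−d)/(u−d) = 0.8235; price each node as the discounted p*-expectation of its children.
Terminal payoffs: V(1,0)=5.9500, V(1,1)=0.0000
  t=0,j=0: stock 36.0000 → up 41.4000 (V=0.0000), down 29.1600 (V=5.9500). Price 0.9633; hedge Δ=-0.4861, bond B=18.4633.
Self-financing check: at every node Δ·S+B equals the discounted successor values.

(0,0): Delta=-0.4861 Bond=18.4633
V0=0.9633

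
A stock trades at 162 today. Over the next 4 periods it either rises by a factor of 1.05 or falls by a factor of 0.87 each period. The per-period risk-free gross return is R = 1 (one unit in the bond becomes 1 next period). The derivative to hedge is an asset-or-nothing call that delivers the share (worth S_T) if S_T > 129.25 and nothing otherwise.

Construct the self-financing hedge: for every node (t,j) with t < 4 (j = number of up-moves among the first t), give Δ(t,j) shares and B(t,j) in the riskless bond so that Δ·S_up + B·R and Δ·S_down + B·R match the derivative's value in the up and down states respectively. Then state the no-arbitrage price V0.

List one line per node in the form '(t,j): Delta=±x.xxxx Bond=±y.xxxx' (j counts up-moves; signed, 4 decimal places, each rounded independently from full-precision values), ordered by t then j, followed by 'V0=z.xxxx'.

The replicating-portfolio and risk-neutral prices coincide; use p* = (1−0.87)/(1.05−0.87) = 0.7222 for the latter.
Payoff layer (t=4): V(4,0)=0.0000, V(4,1)=0.0000, V(4,2)=135.1861, V(4,3)=163.1557, V(4,4)=196.9120
(3,0): S=106.6775. Δ = (V_up−V_dn)/(S_up−S_dn) = (0.0000−0.0000)/(112.0114−92.8094) = 0.0000. V = [p*·0.0000 + (1−p*)·0.0000]/1 = 0.0000. B = V − Δ·S = 0.0000.
(3,1): S=128.7487. Δ = (V_up−V_dn)/(S_up−S_dn) = (135.1861−0.0000)/(135.1861−112.0114) = 5.8333. V = [p*·135.1861 + (1−p*)·0.0000]/1 = 97.6344. B = V − Δ·S = -653.3996.
(3,2): S=155.3864. Δ = (V_up−V_dn)/(S_up−S_dn) = (163.1557−135.1861)/(163.1557−135.1861) = 1.0000. V = [p*·163.1557 + (1−p*)·135.1861]/1 = 155.3864. B = V − Δ·S = 0.0000.
(3,3): S=187.5353. Δ = (V_up−V_dn)/(S_up−S_dn) = (196.9120−163.1557)/(196.9120−163.1557) = 1.0000. V = [p*·196.9120 + (1−p*)·163.1557]/1 = 187.5353. B = V − Δ·S = 0.0000.
(2,0): S=122.6178. Δ = (V_up−V_dn)/(S_up−S_dn) = (97.6344−0.0000)/(128.7487−106.6775) = 4.4236. V = [p*·97.6344 + (1−p*)·0.0000]/1 = 70.5138. B = V − Δ·S = -471.8997.
(2,1): S=147.9870. Δ = (V_up−V_dn)/(S_up−S_dn) = (155.3864−97.6344)/(155.3863−128.7487) = 2.1681. V = [p*·155.3864 + (1−p*)·97.6344]/1 = 139.3441. B = V − Δ·S = -181.4999.
(2,2): S=178.6050. Δ = (V_up−V_dn)/(S_up−S_dn) = (187.5353−155.3864)/(187.5353−155.3864) = 1.0000. V = [p*·187.5353 + (1−p*)·155.3864]/1 = 178.6050. B = V − Δ·S = 0.0000.
(1,0): S=140.9400. Δ = (V_up−V_dn)/(S_up−S_dn) = (139.3441−70.5138)/(147.9870−122.6178) = 2.7131. V = [p*·139.3441 + (1−p*)·70.5138]/1 = 120.2246. B = V − Δ·S = -262.1665.
(1,1): S=170.1000. Δ = (V_up−V_dn)/(S_up−S_dn) = (178.6050−139.3441)/(178.6050−147.9870) = 1.2823. V = [p*·178.6050 + (1−p*)·139.3441]/1 = 167.6992. B = V − Δ·S = -50.4166.
(0,0): S=162.0000. Δ = (V_up−V_dn)/(S_up−S_dn) = (167.6992−120.2246)/(170.1000−140.9400) = 1.6281. V = [p*·167.6992 + (1−p*)·120.2246]/1 = 154.5118. B = V − Δ·S = -109.2360.
The time-0 hedge costs 154.5118, which is the no-arbitrage price.

(0,0): Delta=1.6281 Bond=-109.2360
(1,0): Delta=2.7131 Bond=-262.1665
(1,1): Delta=1.2823 Bond=-50.4166
(2,0): Delta=4.4236 Bond=-471.8997
(2,1): Delta=2.1681 Bond=-181.4999
(2,2): Delta=1.0000 Bond=0.0000
(3,0): Delta=0.0000 Bond=0.0000
(3,1): Delta=5.8333 Bond=-653.3996
(3,2): Delta=1.0000 Bond=0.0000
(3,3): Delta=1.0000 Bond=0.0000
V0=154.5118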